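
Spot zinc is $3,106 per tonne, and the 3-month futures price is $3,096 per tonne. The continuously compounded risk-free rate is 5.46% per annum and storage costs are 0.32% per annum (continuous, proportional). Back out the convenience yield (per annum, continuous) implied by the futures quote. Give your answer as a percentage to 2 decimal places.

7.07%

F = S·e^((r+u−y)T) ⇒ (r+u−y) = ln(F/S)/T
ln(3096/3106) = -0.003225; /T ⇒ -0.012900
y = r + u − ln(F/S)/T = 0.0546 + 0.0032 + 0.012900 = 0.070700
y = 7.07%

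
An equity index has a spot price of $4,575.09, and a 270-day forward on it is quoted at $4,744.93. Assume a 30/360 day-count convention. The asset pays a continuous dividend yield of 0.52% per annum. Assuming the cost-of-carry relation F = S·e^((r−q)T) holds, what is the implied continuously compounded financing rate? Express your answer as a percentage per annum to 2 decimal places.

5.38%

From F = S·e^((r−q)T): (r − q) = ln(F/S)/T
ln(4744.93/4575.09) = ln(1.037123) = 0.036451
(r − q) = 0.036451 / (270/360) = 0.048601
r = ln(F/S)/T + q = 0.048601 + 0.0052 = 0.053801
r = 5.38%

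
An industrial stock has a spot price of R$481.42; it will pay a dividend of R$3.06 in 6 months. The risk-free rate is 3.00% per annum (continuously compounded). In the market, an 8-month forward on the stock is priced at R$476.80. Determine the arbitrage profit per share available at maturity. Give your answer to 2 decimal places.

PV(dividends) I = 3.06·e^(−0.0300·6/12) = 3.0144
Fair forward F* = (S − I)·e^(rT) = (481.42 − 3.0144)·e^0.020000 = 478.4056 × 1.020201 = 488.0699
Market R$476.80 < fair 488.0699: forward underpriced → reverse cash-and-carry (short the stock, invest proceeds at r, pay the dividends, go long the forward).
Profit at T = |F_mkt − F*| = |476.80 − 488.0699| = R$11.27 per share

R$11.27 per share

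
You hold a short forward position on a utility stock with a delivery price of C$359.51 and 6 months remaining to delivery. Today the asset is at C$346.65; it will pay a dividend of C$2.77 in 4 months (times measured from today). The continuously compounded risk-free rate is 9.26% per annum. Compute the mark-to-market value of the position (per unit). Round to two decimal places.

PV(remaining dividends) I = 2.77·e^(−0.0926·4/12) = 2.6858
Current forward F = (S − I)·e^(rT) = (346.65 − 2.6858)·e^(0.0926·6/12) = 343.9642 × 1.047389 = 360.2643
Value (long) = (F − K)·e^(−rT) = (360.2643 − 359.51) × 0.954755 = 0.7202
Short position value = −(long value) = -C$0.72

-C$0.72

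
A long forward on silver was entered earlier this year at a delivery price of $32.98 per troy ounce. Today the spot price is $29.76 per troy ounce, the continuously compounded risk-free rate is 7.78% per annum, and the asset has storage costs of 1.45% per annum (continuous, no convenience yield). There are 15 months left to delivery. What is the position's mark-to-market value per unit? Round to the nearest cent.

$0.38 per troy ounce

Current fair forward for the remaining 15 months: F = S·e^((r + u)·T), (r + u) = 0.0778 + 0.0145 = 0.0923
F = 29.76 · e^(0.0923 × 15/12) = 29.76 × 1.122294 = 33.3995
Value of long forward = (F − K)·e^(−rT) = (33.3995 − 32.98) · e^(−0.0778·15/12)
= 0.4195 × 0.907329 = 0.38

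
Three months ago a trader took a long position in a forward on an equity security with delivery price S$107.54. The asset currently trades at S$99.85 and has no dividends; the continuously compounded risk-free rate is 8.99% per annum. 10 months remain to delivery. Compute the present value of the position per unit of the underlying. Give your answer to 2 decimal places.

S$0.07

Current fair forward for the remaining 10 months: F = S·e^(r·T), r = 0.0899
F = 99.85 · e^(0.0899 × 10/12) = 99.85 × 1.077794 = 107.6177
Value of long forward = (F − K)·e^(−rT) = (107.6177 − 107.54) · e^(−0.0899·10/12)
= 0.0777 × 0.927821 = 0.07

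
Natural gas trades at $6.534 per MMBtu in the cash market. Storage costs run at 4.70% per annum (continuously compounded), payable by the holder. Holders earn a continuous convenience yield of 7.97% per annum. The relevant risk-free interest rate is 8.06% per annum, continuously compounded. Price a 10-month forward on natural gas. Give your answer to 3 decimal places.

$6.800 per MMBtu

Net carry = r + u − y = 0.0806 + 0.0470 − 0.0797 = 0.0479
F = S·e^((r+u−y)T) = 6.534 · e^(0.0479 × 10/12) = 6.534 · e^0.039917
= 6.534 × 1.040724 = $6.800 per MMBtu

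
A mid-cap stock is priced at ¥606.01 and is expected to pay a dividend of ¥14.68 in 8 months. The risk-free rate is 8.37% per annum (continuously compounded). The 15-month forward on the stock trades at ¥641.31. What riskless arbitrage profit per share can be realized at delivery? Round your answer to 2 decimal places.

¥16.12 per share

PV(dividends) I = 14.68·e^(−0.0837·8/12) = 13.8833
Fair forward F* = (S − I)·e^(rT) = (606.01 − 13.8833)·e^0.104625 = 592.1267 × 1.110294 = 657.4347
Market ¥641.31 < fair 657.4347: forward underpriced → reverse cash-and-carry (short the stock, invest proceeds at r, pay the dividends, go long the forward).
Profit at T = |F_mkt − F*| = |641.31 − 657.4347| = ¥16.12 per share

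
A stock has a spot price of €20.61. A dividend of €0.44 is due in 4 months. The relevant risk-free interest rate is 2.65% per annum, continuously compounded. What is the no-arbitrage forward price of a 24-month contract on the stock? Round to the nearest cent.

€21.27

PV(dividends) I = 0.44·e^(−0.0265·4/12)
I = 0.4361
F = (S − I)·e^(rT) = (20.61 − 0.4361) · e^(0.0265·24/12)
= 20.1739 · e^0.053000 = 20.1739 × 1.054430 = €21.27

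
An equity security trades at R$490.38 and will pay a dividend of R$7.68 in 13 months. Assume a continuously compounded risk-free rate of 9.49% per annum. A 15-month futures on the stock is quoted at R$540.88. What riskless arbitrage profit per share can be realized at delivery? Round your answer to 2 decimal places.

R$3.46 per share

PV(dividends) I = 7.68·e^(−0.0949·13/12) = 6.9297
Fair futures F* = (S − I)·e^(rT) = (490.38 − 6.9297)·e^0.118625 = 483.4503 × 1.125948 = 544.3399
Market R$540.88 < fair 544.3399: forward underpriced → reverse cash-and-carry (short the stock, invest proceeds at r, pay the dividends, go long the forward).
Profit at T = |F_mkt − F*| = |540.88 − 544.3399| = R$3.46 per share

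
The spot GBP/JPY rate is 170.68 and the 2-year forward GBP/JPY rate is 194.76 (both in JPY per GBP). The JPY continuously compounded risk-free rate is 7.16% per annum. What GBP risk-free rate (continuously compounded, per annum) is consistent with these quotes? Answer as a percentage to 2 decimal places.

0.56%

F = S·e^((r_JPY − r_GBP)T) ⇒ r_GBP = r_JPY − ln(F/S)/T
ln(194.76/170.68) = 0.131978; /(2) = 0.065989
r_GBP = 0.0716 − 0.065989 = 0.005611
r_GBP = 0.56%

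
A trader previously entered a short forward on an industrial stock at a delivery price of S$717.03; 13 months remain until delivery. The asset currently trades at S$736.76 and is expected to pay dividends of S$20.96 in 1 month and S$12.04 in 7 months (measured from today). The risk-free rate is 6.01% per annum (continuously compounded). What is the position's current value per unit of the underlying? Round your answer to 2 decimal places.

PV(remaining dividends) I = 20.96·e^(−0.0601·1/12) + 12.04·e^(−0.0601·7/12) = 32.4805
Current forward F = (S − I)·e^(rT) = (736.76 − 32.4805)·e^(0.0601·13/12) = 704.2795 × 1.067275 = 751.6599
Value (long) = (F − K)·e^(−rT) = (751.6599 − 717.03) × 0.936966 = 32.4470
Short position value = −(long value) = -S$32.45

-S$32.45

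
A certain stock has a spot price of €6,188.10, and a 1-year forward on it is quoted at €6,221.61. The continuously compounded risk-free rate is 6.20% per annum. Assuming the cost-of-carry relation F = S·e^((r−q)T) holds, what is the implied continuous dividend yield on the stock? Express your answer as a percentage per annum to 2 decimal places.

5.66%

From F = S·e^((r−q)T): (r − q) = ln(F/S)/T
ln(6221.61/6188.10) = ln(1.005415) = 0.005400
(r − q) = 0.005400 / (12/12) = 0.005400
q = r − ln(F/S)/T = 0.0620 − 0.005400 = 0.056600
q = 5.66%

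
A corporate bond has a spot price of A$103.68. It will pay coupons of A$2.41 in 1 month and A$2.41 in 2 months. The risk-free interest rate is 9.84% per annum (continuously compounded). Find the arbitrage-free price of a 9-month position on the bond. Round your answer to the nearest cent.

A$106.50

PV(coupons) I = 2.41·e^(−0.0984·1/12) + 2.41·e^(−0.0984·2/12)
I = 2.3903 + 2.3708 = 4.7611
F = (S − I)·e^(rT) = (103.68 − 4.7611) · e^(0.0984·9/12)
= 98.9189 · e^0.073800 = 98.9189 × 1.076591 = A$106.50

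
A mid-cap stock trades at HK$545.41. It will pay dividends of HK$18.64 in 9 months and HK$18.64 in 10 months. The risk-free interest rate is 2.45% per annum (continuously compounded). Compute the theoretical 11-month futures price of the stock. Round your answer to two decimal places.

HK$520.40

PV(dividends) I = 18.64·e^(−0.0245·9/12) + 18.64·e^(−0.0245·10/12)
I = 18.3006 + 18.2633 = 36.5639
F = (S − I)·e^(rT) = (545.41 − 36.5639) · e^(0.0245·11/12)
= 508.8461 · e^0.022458 = 508.8461 × 1.022712 = HK$520.40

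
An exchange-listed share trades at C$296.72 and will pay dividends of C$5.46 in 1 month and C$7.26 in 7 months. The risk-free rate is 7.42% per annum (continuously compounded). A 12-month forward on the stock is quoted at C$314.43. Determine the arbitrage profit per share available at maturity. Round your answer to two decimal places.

C$8.19 per share

PV(dividends) I = 5.46·e^(−0.0742·1/12) + 7.26·e^(−0.0742·7/12) = 12.3788
Fair forward F* = (S − I)·e^(rT) = (296.72 − 12.3788)·e^0.074200 = 284.3412 × 1.077022 = 306.2417
Market C$314.43 > fair 306.2417: forward overpriced → cash-and-carry (borrow at r, buy the stock and collect the dividends, short the forward).
Profit at T = |F_mkt − F*| = |314.43 − 306.2417| = C$8.19 per share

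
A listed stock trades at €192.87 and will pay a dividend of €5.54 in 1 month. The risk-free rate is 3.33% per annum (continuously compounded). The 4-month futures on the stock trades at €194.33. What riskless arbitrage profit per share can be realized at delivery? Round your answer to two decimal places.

€4.89 per share

PV(dividends) I = 5.54·e^(−0.0333·1/12) = 5.5246
Fair futures F* = (S − I)·e^(rT) = (192.87 − 5.5246)·e^0.011100 = 187.3454 × 1.011162 = 189.4365
Market €194.33 > fair 189.4365: forward overpriced → cash-and-carry (borrow at r, buy the stock and collect the dividends, short the forward).
Profit at T = |F_mkt − F*| = |194.33 − 189.4365| = €4.89 per share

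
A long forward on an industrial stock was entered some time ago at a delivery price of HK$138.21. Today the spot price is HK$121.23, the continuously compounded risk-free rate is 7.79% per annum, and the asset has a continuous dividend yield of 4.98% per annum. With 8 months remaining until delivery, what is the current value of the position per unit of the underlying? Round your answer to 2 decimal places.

Current fair forward for the remaining 8 months: F = S·e^((r − q)·T), (r − q) = 0.0779 − 0.0498 = 0.0281
F = 121.23 · e^(0.0281 × 8/12) = 121.23 × 1.018910 = 123.5225
Value of long forward = (F − K)·e^(−rT) = (123.5225 − 138.21) · e^(−0.0779·8/12)
= -14.6875 × 0.949392 = -13.94

-HK$13.94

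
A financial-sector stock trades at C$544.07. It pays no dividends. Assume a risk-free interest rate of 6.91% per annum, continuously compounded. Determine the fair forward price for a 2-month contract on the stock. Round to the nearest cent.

F = S·e^(rT) = 544.07 · e^(0.0691 × 2/12)
= 544.07 · e^0.011517 = 544.07 × 1.011584
F = C$550.37

C$550.37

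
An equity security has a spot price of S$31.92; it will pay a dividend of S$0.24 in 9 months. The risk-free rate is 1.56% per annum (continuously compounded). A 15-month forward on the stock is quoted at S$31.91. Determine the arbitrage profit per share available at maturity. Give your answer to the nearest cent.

S$0.40 per share

PV(dividends) I = 0.24·e^(−0.0156·9/12) = 0.2372
Fair forward F* = (S − I)·e^(rT) = (31.92 − 0.2372)·e^0.019500 = 31.6828 × 1.019691 = 32.3067
Market S$31.91 < fair 32.3067: forward underpriced → reverse cash-and-carry (short the stock, invest proceeds at r, pay the dividends, go long the forward).
Profit at T = |F_mkt − F*| = |31.91 − 32.3067| = S$0.40 per share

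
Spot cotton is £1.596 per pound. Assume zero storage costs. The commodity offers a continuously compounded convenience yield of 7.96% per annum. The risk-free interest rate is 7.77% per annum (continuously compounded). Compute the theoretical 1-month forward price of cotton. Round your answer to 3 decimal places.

Net carry = r + u − y = 0.0777 + 0.0000 − 0.0796 = -0.0019
F = S·e^((r+u−y)T) = 1.596 · e^(-0.0019 × 1/12) = 1.596 · e^-0.000158
= 1.596 × 0.999842 = £1.596 per pound

£1.596 per pound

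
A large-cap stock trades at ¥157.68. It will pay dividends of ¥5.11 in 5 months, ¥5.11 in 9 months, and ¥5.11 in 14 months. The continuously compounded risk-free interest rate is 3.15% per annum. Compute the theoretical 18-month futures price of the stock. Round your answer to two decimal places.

¥149.63

PV(dividends) I = 5.11·e^(−0.0315·5/12) + 5.11·e^(−0.0315·9/12) + 5.11·e^(−0.0315·14/12)
I = 5.0434 + 4.9907 + 4.9256 = 14.9597
F = (S − I)·e^(rT) = (157.68 − 14.9597) · e^(0.0315·18/12)
= 142.7203 · e^0.047250 = 142.7203 × 1.048384 = ¥149.63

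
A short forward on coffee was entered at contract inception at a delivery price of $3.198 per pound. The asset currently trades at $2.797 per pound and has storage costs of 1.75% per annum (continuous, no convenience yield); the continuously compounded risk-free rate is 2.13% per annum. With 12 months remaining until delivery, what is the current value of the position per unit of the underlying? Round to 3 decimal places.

$0.284 per pound

Current fair forward for the remaining 12 months: F = S·e^((r + u)·T), (r + u) = 0.0213 + 0.0175 = 0.0388
F = 2.797 · e^(0.0388 × 12/12) = 2.797 × 1.039563 = 2.9077
Value of long forward = (F − K)·e^(−rT) = (2.9077 − 3.198) · e^(−0.0213·12/12)
= -0.2903 × 0.978925 = -0.284
Short position value = −(long value) = $0.284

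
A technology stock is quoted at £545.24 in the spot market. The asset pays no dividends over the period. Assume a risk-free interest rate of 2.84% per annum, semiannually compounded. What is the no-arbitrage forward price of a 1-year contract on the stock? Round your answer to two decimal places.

£560.83

F = S · (1+r/2)^(2T)
= 545.24 × 1.028602
F = £560.83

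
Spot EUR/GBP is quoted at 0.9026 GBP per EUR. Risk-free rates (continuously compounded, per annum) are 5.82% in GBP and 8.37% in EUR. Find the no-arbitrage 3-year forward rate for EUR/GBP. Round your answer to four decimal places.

0.8361

F = S·e^((r_GBP − r_EUR)T) = 0.9026 · e^((0.0582 − 0.0837) × 3)
= 0.9026 · e^-0.076500 = 0.9026 × 0.926353
F = 0.8361 GBP per EUR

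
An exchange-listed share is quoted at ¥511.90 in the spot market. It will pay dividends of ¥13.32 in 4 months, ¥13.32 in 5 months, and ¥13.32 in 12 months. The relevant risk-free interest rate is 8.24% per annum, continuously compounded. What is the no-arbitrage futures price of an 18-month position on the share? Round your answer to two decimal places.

PV(dividends) I = 13.32·e^(−0.0824·4/12) + 13.32·e^(−0.0824·5/12) + 13.32·e^(−0.0824·12/12)
I = 12.9591 + 12.8704 + 12.2664 = 38.0959
F = (S − I)·e^(rT) = (511.90 − 38.0959) · e^(0.0824·18/12)
= 473.8041 · e^0.123600 = 473.8041 × 1.131563 = ¥536.14

¥536.14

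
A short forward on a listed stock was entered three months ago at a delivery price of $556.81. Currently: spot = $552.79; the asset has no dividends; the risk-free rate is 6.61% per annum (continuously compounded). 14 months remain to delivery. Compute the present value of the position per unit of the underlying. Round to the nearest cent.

Current fair forward for the remaining 14 months: F = S·e^(r·T), r = 0.0661
F = 552.79 · e^(0.0661 × 14/12) = 552.79 × 1.080168 = 597.1061
Value of long forward = (F − K)·e^(−rT) = (597.1061 − 556.81) · e^(−0.0661·14/12)
= 40.2961 × 0.925782 = 37.31
Short position value = −(long value) = -$37.31

-$37.31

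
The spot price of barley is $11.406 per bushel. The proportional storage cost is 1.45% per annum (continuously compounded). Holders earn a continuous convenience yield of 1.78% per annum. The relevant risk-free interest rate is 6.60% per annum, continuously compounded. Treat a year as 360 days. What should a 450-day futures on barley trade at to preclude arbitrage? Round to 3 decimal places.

$12.336 per bushel

Net carry = r + u − y = 0.0660 + 0.0145 − 0.0178 = 0.0627
F = S·e^((r+u−y)T) = 11.406 · e^(0.0627 × 450/360) = 11.406 · e^0.078375
= 11.406 × 1.081528 = $12.336 per bushel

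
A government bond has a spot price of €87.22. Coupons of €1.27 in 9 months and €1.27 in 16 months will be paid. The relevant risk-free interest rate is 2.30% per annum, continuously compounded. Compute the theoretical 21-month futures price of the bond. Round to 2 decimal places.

€88.22

PV(coupons) I = 1.27·e^(−0.0230·9/12) + 1.27·e^(−0.0230·16/12)
I = 1.2483 + 1.2316 = 2.4799
F = (S − I)·e^(rT) = (87.22 − 2.4799) · e^(0.0230·21/12)
= 84.7401 · e^0.040250 = 84.7401 × 1.041071 = €88.22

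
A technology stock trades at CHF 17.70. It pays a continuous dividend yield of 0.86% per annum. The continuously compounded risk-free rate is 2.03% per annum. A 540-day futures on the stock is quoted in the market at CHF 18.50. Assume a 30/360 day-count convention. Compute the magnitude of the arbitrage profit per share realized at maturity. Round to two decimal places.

Fair futures: F* = S·e^(carry·T), with carry = (r − q) = 0.0203 − 0.0086 = 0.0117
F* = 17.70 · e^(0.0117 × 540/360) = 17.70 · e^0.017550 = 17.70 × 1.017705 = CHF 18.0134
Market CHF 18.50 > fair CHF 18.0134: forward overpriced → cash-and-carry (buy spot, short the forward).
At maturity, profit = |F_mkt − F*| = |18.50 − 18.0134| = CHF 0.49 per share

CHF 0.49 per share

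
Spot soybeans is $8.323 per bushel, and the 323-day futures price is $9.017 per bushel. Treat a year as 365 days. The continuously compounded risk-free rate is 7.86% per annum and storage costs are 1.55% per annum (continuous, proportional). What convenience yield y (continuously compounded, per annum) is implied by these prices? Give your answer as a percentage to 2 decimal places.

F = S·e^((r+u−y)T) ⇒ (r+u−y) = ln(F/S)/T
ln(9.017/8.323) = 0.080089; /T ⇒ 0.090503
y = r + u − ln(F/S)/T = 0.0786 + 0.0155 − 0.090503 = 0.003597
y = 0.36%

0.36%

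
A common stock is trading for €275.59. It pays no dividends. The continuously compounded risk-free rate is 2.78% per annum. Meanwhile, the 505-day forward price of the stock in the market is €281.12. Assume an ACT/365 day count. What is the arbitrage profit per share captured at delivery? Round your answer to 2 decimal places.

Fair forward: F* = S·e^(carry·T), with carry = r = 0.0278
F* = 275.59 · e^(0.0278 × 505/365) = 275.59 · e^0.038463 = 275.59 × 1.039212 = €286.3964
Market €281.12 < fair €286.3964: forward underpriced → reverse cash-and-carry (short spot, go long the forward).
At maturity, profit = |F_mkt − F*| = |281.12 − 286.3964| = €5.28 per share

€5.28 per share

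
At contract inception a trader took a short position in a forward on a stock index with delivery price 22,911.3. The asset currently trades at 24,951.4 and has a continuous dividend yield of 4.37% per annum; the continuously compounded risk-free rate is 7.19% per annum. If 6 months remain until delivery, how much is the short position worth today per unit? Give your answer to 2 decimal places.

Current fair forward for the remaining 6 months: F = S·e^((r − q)·T), (r − q) = 0.0719 − 0.0437 = 0.0282
F = 24951.4 · e^(0.0282 × 6/12) = 24951.4 × 1.01419987 = 25305.7066
Value of long forward = (F − K)·e^(−rT) = (25305.7066 − 22911.3) · e^(−0.0719·6/12)
= 2394.4066 × 0.96468853 = 2309.86
Short position value = −(long value) = -2309.86

-2309.86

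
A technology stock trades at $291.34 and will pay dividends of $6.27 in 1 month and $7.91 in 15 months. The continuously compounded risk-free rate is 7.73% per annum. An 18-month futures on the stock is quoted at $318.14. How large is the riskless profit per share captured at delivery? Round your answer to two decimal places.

PV(dividends) I = 6.27·e^(−0.0773·1/12) + 7.91·e^(−0.0773·15/12) = 13.4112
Fair futures F* = (S − I)·e^(rT) = (291.34 − 13.4112)·e^0.115950 = 277.9288 × 1.122940 = 312.0974
Market $318.14 > fair 312.0974: forward overpriced → cash-and-carry (borrow at r, buy the stock and collect the dividends, short the forward).
Profit at T = |F_mkt − F*| = |318.14 − 312.0974| = $6.04 per share

$6.04 per share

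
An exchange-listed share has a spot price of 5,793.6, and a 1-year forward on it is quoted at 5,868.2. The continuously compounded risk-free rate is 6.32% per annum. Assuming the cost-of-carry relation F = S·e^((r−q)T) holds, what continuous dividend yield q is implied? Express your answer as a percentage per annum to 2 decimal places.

5.04%

From F = S·e^((r−q)T): (r − q) = ln(F/S)/T
ln(5868.2/5793.6) = ln(1.012876) = 0.012794
(r − q) = 0.012794 / (1) = 0.012794
q = r − ln(F/S)/T = 0.0632 − 0.012794 = 0.050406
q = 5.04%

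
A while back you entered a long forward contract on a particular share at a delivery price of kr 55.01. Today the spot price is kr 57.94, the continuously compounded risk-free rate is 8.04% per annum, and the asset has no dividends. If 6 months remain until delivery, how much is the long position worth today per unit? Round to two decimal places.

kr 5.10

Current fair forward for the remaining 6 months: F = S·e^(r·T), r = 0.0804
F = 57.94 · e^(0.0804 × 6/12) = 57.94 × 1.041019 = 60.3166
Value of long forward = (F − K)·e^(−rT) = (60.3166 − 55.01) · e^(−0.0804·6/12)
= 5.3066 × 0.960597 = 5.10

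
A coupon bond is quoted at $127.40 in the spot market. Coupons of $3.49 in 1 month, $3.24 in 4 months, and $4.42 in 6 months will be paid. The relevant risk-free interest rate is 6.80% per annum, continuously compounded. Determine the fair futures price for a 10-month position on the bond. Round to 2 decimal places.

PV(coupons) I = 3.49·e^(−0.0680·1/12) + 3.24·e^(−0.0680·4/12) + 4.42·e^(−0.0680·6/12)
I = 3.4703 + 3.1674 + 4.2722 = 10.9099
F = (S − I)·e^(rT) = (127.40 − 10.9099) · e^(0.0680·10/12)
= 116.4901 · e^0.056667 = 116.4901 × 1.058303 = $123.28

$123.28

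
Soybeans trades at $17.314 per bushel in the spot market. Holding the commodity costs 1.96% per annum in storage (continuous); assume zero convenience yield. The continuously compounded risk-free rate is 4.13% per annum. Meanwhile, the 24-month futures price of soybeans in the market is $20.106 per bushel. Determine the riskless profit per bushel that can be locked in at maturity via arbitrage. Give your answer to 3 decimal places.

$0.549 per bushel

Fair futures: F* = S·e^(carry·T), with carry = (r + u) = 0.0413 + 0.0196 = 0.0609
F* = 17.314 · e^(0.0609 × 24/12) = 17.314 · e^0.121800 = 17.314 × 1.129528 = $19.5566
Market $20.106 > fair $19.5566: forward overpriced → cash-and-carry (buy spot, short the forward).
At maturity, profit = |F_mkt − F*| = |20.106 − 19.5566| = $0.549 per bushel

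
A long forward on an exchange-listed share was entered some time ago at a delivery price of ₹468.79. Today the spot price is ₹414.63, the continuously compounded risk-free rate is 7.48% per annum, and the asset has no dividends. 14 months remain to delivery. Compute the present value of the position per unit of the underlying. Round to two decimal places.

Current fair forward for the remaining 14 months: F = S·e^(r·T), r = 0.0748
F = 414.63 · e^(0.0748 × 14/12) = 414.63 × 1.091188 = 452.4393
Value of long forward = (F − K)·e^(−rT) = (452.4393 − 468.79) · e^(−0.0748·14/12)
= -16.3507 × 0.916433 = -14.98

-₹14.98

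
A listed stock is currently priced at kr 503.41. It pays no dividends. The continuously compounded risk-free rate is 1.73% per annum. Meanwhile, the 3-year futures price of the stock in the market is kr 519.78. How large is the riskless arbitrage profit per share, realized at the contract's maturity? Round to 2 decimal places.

Fair futures: F* = S·e^(carry·T), with carry = r = 0.0173
F* = 503.41 · e^(0.0173 × 3) = 503.41 · e^0.051900 = 503.41 × 1.053270 = kr 530.2267
Market kr 519.78 < fair kr 530.2267: forward underpriced → reverse cash-and-carry (short spot, go long the forward).
At maturity, profit = |F_mkt − F*| = |519.78 − 530.2267| = kr 10.45 per share

kr 10.45 per share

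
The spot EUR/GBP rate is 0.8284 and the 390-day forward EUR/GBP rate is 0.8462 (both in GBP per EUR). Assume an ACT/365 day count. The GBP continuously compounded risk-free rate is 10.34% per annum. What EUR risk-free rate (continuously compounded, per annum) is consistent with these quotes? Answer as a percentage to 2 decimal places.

8.35%

F = S·e^((r_GBP − r_EUR)T) ⇒ r_EUR = r_GBP − ln(F/S)/T
ln(0.8462/0.8284) = 0.021260; /(390/365) = 0.019897
r_EUR = 0.1034 − 0.019897 = 0.083503
r_EUR = 8.35%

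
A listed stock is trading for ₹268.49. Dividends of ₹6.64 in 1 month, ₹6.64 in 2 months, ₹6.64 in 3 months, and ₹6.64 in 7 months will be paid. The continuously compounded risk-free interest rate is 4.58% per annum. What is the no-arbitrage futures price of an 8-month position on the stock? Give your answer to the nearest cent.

PV(dividends) I = 6.64·e^(−0.0458·1/12) + 6.64·e^(−0.0458·2/12) + 6.64·e^(−0.0458·3/12) + 6.64·e^(−0.0458·7/12)
I = 6.6147 + 6.5895 + 6.5644 + 6.4650 = 26.2336
F = (S − I)·e^(rT) = (268.49 − 26.2336) · e^(0.0458·8/12)
= 242.2564 · e^0.030533 = 242.2564 × 1.031004 = ₹249.77

₹249.77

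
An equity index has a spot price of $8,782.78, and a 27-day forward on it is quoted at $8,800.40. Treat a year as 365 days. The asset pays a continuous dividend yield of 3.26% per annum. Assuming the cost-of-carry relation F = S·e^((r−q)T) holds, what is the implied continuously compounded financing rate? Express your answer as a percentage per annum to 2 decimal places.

From F = S·e^((r−q)T): (r − q) = ln(F/S)/T
ln(8800.40/8782.78) = ln(1.002006) = 0.002004
(r − q) = 0.002004 / (27/365) = 0.027091
r = ln(F/S)/T + q = 0.027091 + 0.0326 = 0.059691
r = 5.97%

5.97%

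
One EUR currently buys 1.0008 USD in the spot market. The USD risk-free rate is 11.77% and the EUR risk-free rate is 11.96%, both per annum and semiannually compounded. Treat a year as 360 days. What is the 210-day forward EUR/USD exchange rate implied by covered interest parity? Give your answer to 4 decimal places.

0.9998

By covered interest parity, F = S · (1+r_USD/2)^(2T) / (1+r_EUR/2)^(2T)
= 1.0008 × 1.068990 / 1.070109 = 1.0008 × 0.998954
F = 0.9998 USD per EUR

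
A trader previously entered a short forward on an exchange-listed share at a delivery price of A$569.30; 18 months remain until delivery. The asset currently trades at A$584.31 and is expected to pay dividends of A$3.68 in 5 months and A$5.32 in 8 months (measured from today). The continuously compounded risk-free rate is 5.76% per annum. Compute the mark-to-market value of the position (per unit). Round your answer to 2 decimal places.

-A$53.42

PV(remaining dividends) I = 3.68·e^(−0.0576·5/12) + 5.32·e^(−0.0576·8/12) = 8.7123
Current forward F = (S − I)·e^(rT) = (584.31 − 8.7123)·e^(0.0576·18/12) = 575.5977 × 1.090242 = 627.5408
Value (long) = (F − K)·e^(−rT) = (627.5408 − 569.30) × 0.917227 = 53.4200
Short position value = −(long value) = -A$53.42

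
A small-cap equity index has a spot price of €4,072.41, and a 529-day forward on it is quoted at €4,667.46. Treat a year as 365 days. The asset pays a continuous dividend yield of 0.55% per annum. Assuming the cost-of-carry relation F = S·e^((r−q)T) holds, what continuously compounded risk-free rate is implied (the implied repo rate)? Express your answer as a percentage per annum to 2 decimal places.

9.96%

From F = S·e^((r−q)T): (r − q) = ln(F/S)/T
ln(4667.46/4072.41) = ln(1.146117) = 0.136380
(r − q) = 0.136380 / (529/365) = 0.094100
r = ln(F/S)/T + q = 0.094100 + 0.0055 = 0.099600
r = 9.96%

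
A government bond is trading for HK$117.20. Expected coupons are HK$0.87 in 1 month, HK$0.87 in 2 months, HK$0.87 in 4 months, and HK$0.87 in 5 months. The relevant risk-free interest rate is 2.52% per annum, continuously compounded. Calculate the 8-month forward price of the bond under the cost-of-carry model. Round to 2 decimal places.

HK$115.67

PV(coupons) I = 0.87·e^(−0.0252·1/12) + 0.87·e^(−0.0252·2/12) + 0.87·e^(−0.0252·4/12) + 0.87·e^(−0.0252·5/12)
I = 0.8682 + 0.8664 + 0.8627 + 0.8609 = 3.4582
F = (S − I)·e^(rT) = (117.20 − 3.4582) · e^(0.0252·8/12)
= 113.7418 · e^0.016800 = 113.7418 × 1.016942 = HK$115.67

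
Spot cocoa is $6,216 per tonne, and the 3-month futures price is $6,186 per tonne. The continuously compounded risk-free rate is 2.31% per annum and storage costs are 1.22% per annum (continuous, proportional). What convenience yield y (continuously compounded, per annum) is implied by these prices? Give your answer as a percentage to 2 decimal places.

F = S·e^((r+u−y)T) ⇒ (r+u−y) = ln(F/S)/T
ln(6186/6216) = -0.004838; /T ⇒ -0.019352
y = r + u − ln(F/S)/T = 0.0231 + 0.0122 + 0.019352 = 0.054652
y = 5.47%

5.47%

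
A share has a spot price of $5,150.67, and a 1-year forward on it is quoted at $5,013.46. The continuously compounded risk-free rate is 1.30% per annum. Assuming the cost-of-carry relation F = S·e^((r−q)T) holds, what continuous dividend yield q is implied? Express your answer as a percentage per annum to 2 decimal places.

From F = S·e^((r−q)T): (r − q) = ln(F/S)/T
ln(5013.46/5150.67) = ln(0.973361) = -0.027000
(r − q) = -0.027000 / (1) = -0.027000
q = r − ln(F/S)/T = 0.0130 + 0.027000 = 0.040000
q = 4.00%

4.00%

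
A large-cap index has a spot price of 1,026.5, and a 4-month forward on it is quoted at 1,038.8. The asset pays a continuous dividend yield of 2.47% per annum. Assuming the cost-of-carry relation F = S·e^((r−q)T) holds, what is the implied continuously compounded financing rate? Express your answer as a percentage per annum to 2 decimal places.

From F = S·e^((r−q)T): (r − q) = ln(F/S)/T
ln(1038.8/1026.5) = ln(1.011982) = 0.011911
(r − q) = 0.011911 / (4/12) = 0.035733
r = ln(F/S)/T + q = 0.035733 + 0.0247 = 0.060433
r = 6.04%

6.04%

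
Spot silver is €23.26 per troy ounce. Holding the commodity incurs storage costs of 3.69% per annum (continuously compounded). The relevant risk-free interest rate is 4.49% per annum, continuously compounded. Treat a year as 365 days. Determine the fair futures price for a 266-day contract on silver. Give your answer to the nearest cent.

€24.69 per troy ounce

Net carry = r + u − y = 0.0449 + 0.0369 − 0.0000 = 0.0818
F = S·e^((r+u−y)T) = 23.26 · e^(0.0818 × 266/365) = 23.26 · e^0.059613
= 23.26 × 1.061426 = €24.69 per troy ounce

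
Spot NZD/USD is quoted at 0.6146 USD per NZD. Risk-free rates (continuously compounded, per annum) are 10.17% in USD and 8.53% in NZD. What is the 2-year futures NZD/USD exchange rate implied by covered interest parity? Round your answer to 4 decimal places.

F = S·e^((r_USD − r_NZD)T) = 0.6146 · e^((0.1017 − 0.0853) × 2)
= 0.6146 · e^0.032800 = 0.6146 × 1.033344
F = 0.6351 USD per NZD

0.6351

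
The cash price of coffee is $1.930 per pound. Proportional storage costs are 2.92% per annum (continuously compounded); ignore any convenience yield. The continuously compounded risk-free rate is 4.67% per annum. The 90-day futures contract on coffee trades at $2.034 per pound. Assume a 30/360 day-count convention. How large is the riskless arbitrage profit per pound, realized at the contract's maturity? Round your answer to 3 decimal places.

$0.067 per pound

Fair futures: F* = S·e^(carry·T), with carry = (r + u) = 0.0467 + 0.0292 = 0.0759
F* = 1.930 · e^(0.0759 × 90/360) = 1.930 · e^0.018975 = 1.930 × 1.019156 = $1.9670
Market $2.034 > fair $1.9670: forward overpriced → cash-and-carry (buy spot, short the forward).
At maturity, profit = |F_mkt − F*| = |2.034 − 1.9670| = $0.067 per pound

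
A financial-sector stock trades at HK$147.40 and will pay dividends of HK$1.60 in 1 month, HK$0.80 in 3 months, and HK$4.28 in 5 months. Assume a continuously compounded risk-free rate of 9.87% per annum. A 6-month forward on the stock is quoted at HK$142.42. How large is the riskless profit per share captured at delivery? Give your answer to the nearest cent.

PV(dividends) I = 1.60·e^(−0.0987·1/12) + 0.80·e^(−0.0987·3/12) + 4.28·e^(−0.0987·5/12) = 6.4750
Fair forward F* = (S − I)·e^(rT) = (147.40 − 6.4750)·e^0.049350 = 140.9250 × 1.050588 = 148.0541
Market HK$142.42 < fair 148.0541: forward underpriced → reverse cash-and-carry (short the stock, invest proceeds at r, pay the dividends, go long the forward).
Profit at T = |F_mkt − F*| = |142.42 − 148.0541| = HK$5.63 per share

HK$5.63 per share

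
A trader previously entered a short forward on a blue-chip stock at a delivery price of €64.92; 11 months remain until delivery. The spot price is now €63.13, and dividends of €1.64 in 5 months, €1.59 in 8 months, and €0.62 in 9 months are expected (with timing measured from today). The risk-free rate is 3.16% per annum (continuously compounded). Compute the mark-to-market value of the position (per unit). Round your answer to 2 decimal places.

€3.72

PV(remaining dividends) I = 1.64·e^(−0.0316·5/12) + 1.59·e^(−0.0316·8/12) + 0.62·e^(−0.0316·9/12) = 3.7809
Current forward F = (S − I)·e^(rT) = (63.13 − 3.7809)·e^(0.0316·11/12) = 59.3491 × 1.029390 = 61.0934
Value (long) = (F − K)·e^(−rT) = (61.0934 − 64.92) × 0.971449 = -3.7173
Short position value = −(long value) = €3.72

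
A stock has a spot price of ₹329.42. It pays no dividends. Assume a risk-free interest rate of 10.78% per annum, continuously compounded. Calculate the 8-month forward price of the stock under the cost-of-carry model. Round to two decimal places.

₹353.97

F = S·e^(rT) = 329.42 · e^(0.1078 × 8/12)
= 329.42 · e^0.071867 = 329.42 × 1.074512
F = ₹353.97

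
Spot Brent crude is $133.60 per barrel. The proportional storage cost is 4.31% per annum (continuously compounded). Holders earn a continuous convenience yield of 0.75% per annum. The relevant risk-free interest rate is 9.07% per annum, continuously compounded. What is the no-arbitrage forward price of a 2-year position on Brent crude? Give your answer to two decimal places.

Net carry = r + u − y = 0.0907 + 0.0431 − 0.0075 = 0.1263
F = S·e^((r+u−y)T) = 133.60 · e^(0.1263 × 2) = 133.60 · e^0.252600
= 133.60 × 1.287368 = $171.99 per barrel

$171.99 per barrel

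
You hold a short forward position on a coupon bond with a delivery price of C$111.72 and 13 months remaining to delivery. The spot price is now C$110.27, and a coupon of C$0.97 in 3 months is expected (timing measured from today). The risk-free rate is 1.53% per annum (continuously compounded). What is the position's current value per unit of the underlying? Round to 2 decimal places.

C$0.58

PV(remaining coupons) I = 0.97·e^(−0.0153·3/12) = 0.9663
Current forward F = (S − I)·e^(rT) = (110.27 − 0.9663)·e^(0.0153·13/12) = 109.3037 × 1.016713 = 111.1305
Value (long) = (F − K)·e^(−rT) = (111.1305 − 111.72) × 0.983562 = -0.5798
Short position value = −(long value) = C$0.58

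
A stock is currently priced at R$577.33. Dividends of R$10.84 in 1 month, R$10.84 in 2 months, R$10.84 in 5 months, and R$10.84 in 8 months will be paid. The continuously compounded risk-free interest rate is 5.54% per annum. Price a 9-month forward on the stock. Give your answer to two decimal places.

R$557.45

PV(dividends) I = 10.84·e^(−0.0554·1/12) + 10.84·e^(−0.0554·2/12) + 10.84·e^(−0.0554·5/12) + 10.84·e^(−0.0554·8/12)
I = 10.7901 + 10.7404 + 10.5926 + 10.4469 = 42.5700
F = (S − I)·e^(rT) = (577.33 − 42.5700) · e^(0.0554·9/12)
= 534.7600 · e^0.041550 = 534.7600 × 1.042425 = R$557.45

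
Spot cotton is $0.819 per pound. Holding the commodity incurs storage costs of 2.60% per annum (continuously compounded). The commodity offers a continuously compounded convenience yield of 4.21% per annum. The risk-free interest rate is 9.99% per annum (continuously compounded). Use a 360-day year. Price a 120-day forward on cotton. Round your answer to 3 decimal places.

$0.842 per pound

Net carry = r + u − y = 0.0999 + 0.0260 − 0.0421 = 0.0838
F = S·e^((r+u−y)T) = 0.819 · e^(0.0838 × 120/360) = 0.819 · e^0.027933
= 0.819 × 1.028327 = $0.842 per pound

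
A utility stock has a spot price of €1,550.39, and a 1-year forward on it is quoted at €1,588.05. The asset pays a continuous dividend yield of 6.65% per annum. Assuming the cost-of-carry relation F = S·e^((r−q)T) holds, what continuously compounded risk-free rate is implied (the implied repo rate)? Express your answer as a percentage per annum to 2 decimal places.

From F = S·e^((r−q)T): (r − q) = ln(F/S)/T
ln(1588.05/1550.39) = ln(1.024291) = 0.024001
(r − q) = 0.024001 / (1) = 0.024001
r = ln(F/S)/T + q = 0.024001 + 0.0665 = 0.090501
r = 9.05%

9.05%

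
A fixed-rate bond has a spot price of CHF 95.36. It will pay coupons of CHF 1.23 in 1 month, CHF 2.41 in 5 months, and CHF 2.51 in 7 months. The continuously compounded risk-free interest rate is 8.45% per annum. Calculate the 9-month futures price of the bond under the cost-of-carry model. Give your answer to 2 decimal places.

PV(coupons) I = 1.23·e^(−0.0845·1/12) + 2.41·e^(−0.0845·5/12) + 2.51·e^(−0.0845·7/12)
I = 1.2214 + 2.3266 + 2.3893 = 5.9373
F = (S − I)·e^(rT) = (95.36 − 5.9373) · e^(0.0845·9/12)
= 89.4227 · e^0.063375 = 89.4227 × 1.065426 = CHF 95.27

CHF 95.27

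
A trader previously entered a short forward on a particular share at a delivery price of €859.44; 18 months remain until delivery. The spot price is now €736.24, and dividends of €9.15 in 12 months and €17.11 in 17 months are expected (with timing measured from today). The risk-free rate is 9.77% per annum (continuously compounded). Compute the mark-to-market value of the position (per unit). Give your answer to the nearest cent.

€29.24

PV(remaining dividends) I = 9.15·e^(−0.0977·12/12) + 17.11·e^(−0.0977·17/12) = 23.1967
Current forward F = (S − I)·e^(rT) = (736.24 − 23.1967)·e^(0.0977·18/12) = 713.0433 × 1.157833 = 825.5851
Value (long) = (F − K)·e^(−rT) = (825.5851 − 859.44) × 0.863683 = -29.2399
Short position value = −(long value) = €29.24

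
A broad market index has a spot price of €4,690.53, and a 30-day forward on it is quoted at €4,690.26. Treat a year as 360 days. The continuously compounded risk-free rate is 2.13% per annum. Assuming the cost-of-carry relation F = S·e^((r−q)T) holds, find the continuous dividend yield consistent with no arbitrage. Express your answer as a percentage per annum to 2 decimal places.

2.20%

From F = S·e^((r−q)T): (r − q) = ln(F/S)/T
ln(4690.26/4690.53) = ln(0.999942) = -0.000058
(r − q) = -0.000058 / (30/360) = -0.000696
q = r − ln(F/S)/T = 0.0213 + 0.000696 = 0.021996
q = 2.20%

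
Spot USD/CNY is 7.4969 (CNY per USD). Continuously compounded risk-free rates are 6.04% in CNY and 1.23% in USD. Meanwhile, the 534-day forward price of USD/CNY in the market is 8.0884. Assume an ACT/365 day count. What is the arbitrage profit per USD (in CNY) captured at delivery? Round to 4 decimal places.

0.0449 per USD (in CNY)

Fair forward: F* = S·e^(carry·T), with carry = (r_CNY − r_USD) = 0.0604 − 0.0123 = 0.0481
F* = 7.4969 · e^(0.0481 × 534/365) = 7.4969 · e^0.070371 = 7.4969 × 1.072906 = 8.0435
Market 8.0884 > fair 8.0435: forward overpriced → cash-and-carry (buy spot, short the forward).
At maturity, profit = |F_mkt − F*| = |8.0884 − 8.0435| = 0.0449 per USD (in CNY)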